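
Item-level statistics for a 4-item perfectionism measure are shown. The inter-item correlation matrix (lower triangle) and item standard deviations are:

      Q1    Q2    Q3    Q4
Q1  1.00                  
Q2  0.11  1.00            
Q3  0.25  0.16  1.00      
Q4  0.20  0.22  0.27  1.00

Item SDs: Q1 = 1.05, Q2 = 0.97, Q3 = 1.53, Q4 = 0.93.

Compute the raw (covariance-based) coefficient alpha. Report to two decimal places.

α = 0.49

Σσ²ᵢ = 1.05² + 0.97² + 1.53² + 0.93² = 5.2492
Covariances σ_ij = r_ij · s_i · s_j:
  σ(Q1,Q2) = 0.11 × 1.05 × 0.97 = 0.1120
  σ(Q1,Q3) = 0.25 × 1.05 × 1.53 = 0.4016
  σ(Q1,Q4) = 0.20 × 1.05 × 0.93 = 0.1953
  σ(Q2,Q3) = 0.16 × 0.97 × 1.53 = 0.2375
  σ(Q2,Q4) = 0.22 × 0.97 × 0.93 = 0.1985
  σ(Q3,Q4) = 0.27 × 1.53 × 0.93 = 0.3842
σ²_T = Σσ²ᵢ + 2·Σσ_ij = 5.2492 + 2 × 1.5291 = 8.3074
α = (4/3)·(1 − 5.2492/8.3074) = 0.49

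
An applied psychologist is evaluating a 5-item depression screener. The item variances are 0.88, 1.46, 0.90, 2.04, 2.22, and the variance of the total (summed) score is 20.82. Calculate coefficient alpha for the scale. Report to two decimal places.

coefficient alpha = 0.80

sum of item variances = 0.88 + 1.46 + 0.90 + 2.04 + 2.22 = 7.50
α = (k/(k−1))·(1 − sum of item variances/total variance) = (5/4)·(1 − 7.50/20.82) = 0.80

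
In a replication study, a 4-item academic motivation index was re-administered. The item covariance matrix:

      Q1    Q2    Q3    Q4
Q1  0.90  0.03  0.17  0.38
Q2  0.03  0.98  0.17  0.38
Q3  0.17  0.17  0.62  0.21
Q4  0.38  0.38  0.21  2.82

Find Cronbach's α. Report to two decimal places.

Cronbach's α = 0.45

ΣVar(i) = 0.90 + 0.98 + 0.62 + 2.82 = 5.32
Sum of off-diagonal covariances = 1.34
total variance = 5.32 + 2 × 1.34 = 8.00
α = (k/(k−1))·(1 − ΣVar(i)/total variance) = (4/3)·(1 − 5.32/8.00) = 0.45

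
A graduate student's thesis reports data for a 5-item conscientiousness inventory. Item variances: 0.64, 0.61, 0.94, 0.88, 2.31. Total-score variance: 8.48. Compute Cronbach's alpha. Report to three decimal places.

Σσᵢ² = 0.64 + 0.61 + 0.94 + 0.88 + 2.31 = 5.38
α = (k/(k−1))·(1 − Σσᵢ²/σ²_T) = (5/4)·(1 − 5.38/8.48) = 0.457

Cronbach's alpha = 0.457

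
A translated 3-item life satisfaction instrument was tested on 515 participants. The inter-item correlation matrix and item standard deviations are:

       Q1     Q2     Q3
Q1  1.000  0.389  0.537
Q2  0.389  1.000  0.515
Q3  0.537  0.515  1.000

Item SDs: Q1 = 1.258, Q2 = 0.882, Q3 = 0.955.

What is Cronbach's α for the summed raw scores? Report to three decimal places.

α = 0.720

Σσ²ᵢ = 1.258² + 0.882² + 0.955² = 3.2725
Covariances σ_ij = r_ij · s_i · s_j:
  σ(Q1,Q2) = 0.389 × 1.258 × 0.882 = 0.4316
  σ(Q1,Q3) = 0.537 × 1.258 × 0.955 = 0.6451
  σ(Q2,Q3) = 0.515 × 0.882 × 0.955 = 0.4338
σ²_T = Σσ²ᵢ + 2·Σσ_ij = 3.2725 + 2 × 1.5105 = 6.2935
α = (3/2)·(1 − 3.2725/6.2935) = 0.720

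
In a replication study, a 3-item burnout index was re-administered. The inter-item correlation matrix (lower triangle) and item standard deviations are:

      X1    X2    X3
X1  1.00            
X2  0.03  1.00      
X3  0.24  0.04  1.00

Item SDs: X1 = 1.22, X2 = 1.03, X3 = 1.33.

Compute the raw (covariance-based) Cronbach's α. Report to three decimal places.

Σσ²ᵢ = 1.22² + 1.03² + 1.33² = 4.3182
Covariances σ_ij = r_ij · s_i · s_j:
  σ(X1,X2) = 0.03 × 1.22 × 1.03 = 0.0377
  σ(X1,X3) = 0.24 × 1.22 × 1.33 = 0.3894
  σ(X2,X3) = 0.04 × 1.03 × 1.33 = 0.0548
σ²_T = Σσ²ᵢ + 2·Σσ_ij = 4.3182 + 2 × 0.4819 = 5.2820
α = (3/2)·(1 − 4.3182/5.2820) = 0.274

α = 0.274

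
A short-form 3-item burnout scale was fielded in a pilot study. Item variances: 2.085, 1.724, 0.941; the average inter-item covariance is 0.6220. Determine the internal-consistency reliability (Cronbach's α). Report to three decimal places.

Σσᵢ² = 2.085 + 1.724 + 0.941 = 4.750
Sum of the 3 distinct covariances = 3 × 0.6220 = 1.8660
Var(T) = Σσᵢ² + 2·Σcov = 4.750 + 2 × 1.8660 = 8.4820
α = (3/2)·(1 − 4.750/8.4820) = 0.660

Cronbach's α = 0.660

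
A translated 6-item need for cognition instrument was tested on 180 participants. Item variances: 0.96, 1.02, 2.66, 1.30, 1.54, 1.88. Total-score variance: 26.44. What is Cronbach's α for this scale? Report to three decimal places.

α = 0.775

Σσᵢ² = 0.96 + 1.02 + 2.66 + 1.30 + 1.54 + 1.88 = 9.36
α = (k/(k−1))·(1 − Σσᵢ²/Var(T)) = (6/5)·(1 − 9.36/26.44) = 0.775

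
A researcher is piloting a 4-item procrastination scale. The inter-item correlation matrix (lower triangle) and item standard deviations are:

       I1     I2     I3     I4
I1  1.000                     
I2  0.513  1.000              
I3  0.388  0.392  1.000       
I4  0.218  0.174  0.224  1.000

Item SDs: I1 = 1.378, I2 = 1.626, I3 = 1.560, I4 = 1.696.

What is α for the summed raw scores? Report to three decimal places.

α = 0.641

Σσ²ᵢ = 1.378² + 1.626² + 1.560² + 1.696² = 9.8528
Covariances σ_ij = r_ij · s_i · s_j:
  σ(I1,I2) = 0.513 × 1.378 × 1.626 = 1.1494
  σ(I1,I3) = 0.388 × 1.378 × 1.560 = 0.8341
  σ(I1,I4) = 0.218 × 1.378 × 1.696 = 0.5095
  σ(I2,I3) = 0.392 × 1.626 × 1.560 = 0.9943
  σ(I2,I4) = 0.174 × 1.626 × 1.696 = 0.4798
  σ(I3,I4) = 0.224 × 1.560 × 1.696 = 0.5927
σ²_T = Σσ²ᵢ + 2·Σσ_ij = 9.8528 + 2 × 4.5598 = 18.9724
α = (4/3)·(1 − 9.8528/18.9724) = 0.641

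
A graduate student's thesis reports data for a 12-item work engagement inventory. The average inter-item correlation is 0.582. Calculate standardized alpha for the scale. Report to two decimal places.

α = 0.94

Standardized α = k·r̄ / (1 + (k−1)·r̄) = 12 × 0.582 / (1 + 11 × 0.582)
  = 6.9840 / 7.4020 = 0.94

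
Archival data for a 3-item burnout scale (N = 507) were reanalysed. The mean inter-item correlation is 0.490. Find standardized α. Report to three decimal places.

standardized α = 0.742

Standardized α = k·r̄ / (1 + (k−1)·r̄) = 3 × 0.490 / (1 + 2 × 0.490)
  = 1.4700 / 1.9800 = 0.742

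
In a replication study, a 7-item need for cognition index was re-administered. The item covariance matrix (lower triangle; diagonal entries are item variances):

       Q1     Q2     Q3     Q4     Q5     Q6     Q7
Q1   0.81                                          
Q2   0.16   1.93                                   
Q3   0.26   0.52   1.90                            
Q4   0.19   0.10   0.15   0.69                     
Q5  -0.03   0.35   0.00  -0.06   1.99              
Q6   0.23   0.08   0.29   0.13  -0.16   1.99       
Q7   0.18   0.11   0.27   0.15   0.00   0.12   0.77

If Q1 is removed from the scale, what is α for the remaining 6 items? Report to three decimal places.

α = 0.368

Remaining items: Q2, Q3, Q4, Q5, Q6, Q7 (k = 6).
ΣVar(i) = 1.93 + 1.90 + 0.69 + 1.99 + 1.99 + 0.77 = 9.27
Var(T) = 9.27 + 2 × 2.05 = 13.37
α (item deleted) = (6/5)·(1 − 9.27/13.37) = 0.368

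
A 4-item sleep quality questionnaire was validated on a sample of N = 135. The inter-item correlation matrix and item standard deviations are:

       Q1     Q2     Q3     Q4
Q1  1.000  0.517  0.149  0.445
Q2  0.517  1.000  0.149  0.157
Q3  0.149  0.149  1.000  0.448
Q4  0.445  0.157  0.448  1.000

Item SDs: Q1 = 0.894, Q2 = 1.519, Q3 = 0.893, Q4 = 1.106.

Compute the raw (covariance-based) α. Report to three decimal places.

Σσ²ᵢ = 0.894² + 1.519² + 0.893² + 1.106² = 5.1273
Covariances σ_ij = r_ij · s_i · s_j:
  σ(Q1,Q2) = 0.517 × 0.894 × 1.519 = 0.7021
  σ(Q1,Q3) = 0.149 × 0.894 × 0.893 = 0.1190
  σ(Q1,Q4) = 0.445 × 0.894 × 1.106 = 0.4400
  σ(Q2,Q3) = 0.149 × 1.519 × 0.893 = 0.2021
  σ(Q2,Q4) = 0.157 × 1.519 × 1.106 = 0.2638
  σ(Q3,Q4) = 0.448 × 0.893 × 1.106 = 0.4425
σ²_T = Σσ²ᵢ + 2·Σσ_ij = 5.1273 + 2 × 2.1695 = 9.4663
α = (4/3)·(1 − 5.1273/9.4663) = 0.611

α = 0.611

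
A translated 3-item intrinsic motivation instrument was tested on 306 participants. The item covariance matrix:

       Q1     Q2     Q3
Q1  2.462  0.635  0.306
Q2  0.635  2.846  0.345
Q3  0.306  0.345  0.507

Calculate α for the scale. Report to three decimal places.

sum of item variances = 2.462 + 2.846 + 0.507 = 5.815
Sum of off-diagonal covariances = 1.286
total variance = 5.815 + 2 × 1.286 = 8.387
α = (k/(k−1))·(1 − sum of item variances/total variance) = (3/2)·(1 − 5.815/8.387) = 0.460

α = 0.460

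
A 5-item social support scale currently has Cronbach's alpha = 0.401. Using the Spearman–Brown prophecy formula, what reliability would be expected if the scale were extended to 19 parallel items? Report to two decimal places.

predicted reliability = 0.72

Length factor m = 19/5 = 3.8000
α' = m·α / (1 + (m−1)·α)
   = 19/5 × 0.401 / (1 + (19/5 − 1) × 0.401)
   = 1.5238 / 2.1228 = 0.72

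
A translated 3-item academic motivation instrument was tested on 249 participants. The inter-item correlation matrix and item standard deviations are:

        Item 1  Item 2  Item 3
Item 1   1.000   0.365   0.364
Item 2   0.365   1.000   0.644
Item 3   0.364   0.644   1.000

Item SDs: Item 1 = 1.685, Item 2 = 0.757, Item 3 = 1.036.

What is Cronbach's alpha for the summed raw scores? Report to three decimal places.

α = 0.626

Σσ²ᵢ = 1.685² + 0.757² + 1.036² = 4.4856
Covariances σ_ij = r_ij · s_i · s_j:
  σ(Item 1,Item 2) = 0.365 × 1.685 × 0.757 = 0.4656
  σ(Item 1,Item 3) = 0.364 × 1.685 × 1.036 = 0.6354
  σ(Item 2,Item 3) = 0.644 × 0.757 × 1.036 = 0.5051
σ²_T = Σσ²ᵢ + 2·Σσ_ij = 4.4856 + 2 × 1.6061 = 7.6978
α = (3/2)·(1 − 4.4856/7.6978) = 0.626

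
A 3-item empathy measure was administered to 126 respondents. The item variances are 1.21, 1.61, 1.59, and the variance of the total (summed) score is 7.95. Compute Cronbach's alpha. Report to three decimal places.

Cronbach's alpha = 0.668

Σσ²ᵢ = 1.21 + 1.61 + 1.59 = 4.41
α = (k/(k−1))·(1 − Σσ²ᵢ/Var(T)) = (3/2)·(1 − 4.41/7.95) = 0.668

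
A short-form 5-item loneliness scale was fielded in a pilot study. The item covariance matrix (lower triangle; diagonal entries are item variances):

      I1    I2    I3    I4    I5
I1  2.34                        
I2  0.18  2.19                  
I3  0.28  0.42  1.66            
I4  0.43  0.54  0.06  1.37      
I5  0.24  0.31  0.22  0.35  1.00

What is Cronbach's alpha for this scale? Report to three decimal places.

α = 0.518

Σσ²ᵢ = 2.34 + 2.19 + 1.66 + 1.37 + 1.00 = 8.56
Sum of the distinct covariances = 3.03
Var(T) = 8.56 + 2 × 3.03 = 14.62
α = (k/(k−1))·(1 − Σσ²ᵢ/Var(T)) = (5/4)·(1 − 8.56/14.62) = 0.518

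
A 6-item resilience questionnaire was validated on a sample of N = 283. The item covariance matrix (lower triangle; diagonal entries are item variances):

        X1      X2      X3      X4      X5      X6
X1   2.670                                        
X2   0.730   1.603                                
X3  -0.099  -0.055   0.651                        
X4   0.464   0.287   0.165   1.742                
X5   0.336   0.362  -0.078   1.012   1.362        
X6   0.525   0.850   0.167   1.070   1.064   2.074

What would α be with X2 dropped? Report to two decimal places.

α = 0.65

Remaining items: X1, X3, X4, X5, X6 (k = 5).
ΣVar(i) = 2.670 + 0.651 + 1.742 + 1.362 + 2.074 = 8.499
Var(T) = 8.499 + 2 × 4.626 = 17.751
α (item deleted) = (5/4)·(1 − 8.499/17.751) = 0.65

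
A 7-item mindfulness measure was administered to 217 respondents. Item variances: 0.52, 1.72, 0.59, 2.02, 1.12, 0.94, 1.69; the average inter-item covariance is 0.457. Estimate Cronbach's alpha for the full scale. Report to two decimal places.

α = 0.81

ΣVar(i) = 0.52 + 1.72 + 0.59 + 2.02 + 1.12 + 0.94 + 1.69 = 8.60
Sum of the 21 distinct covariances = 21 × 0.457 = 9.597
σ²_total = ΣVar(i) + 2·Σcov = 8.60 + 2 × 9.597 = 27.794
α = (7/6)·(1 − 8.60/27.794) = 0.81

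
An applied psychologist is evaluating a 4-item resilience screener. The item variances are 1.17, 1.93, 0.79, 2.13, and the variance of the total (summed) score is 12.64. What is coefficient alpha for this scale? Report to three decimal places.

coefficient alpha = 0.698

Σσᵢ² = 1.17 + 1.93 + 0.79 + 2.13 = 6.02
α = (k/(k−1))·(1 − Σσᵢ²/σ²_total) = (4/3)·(1 − 6.02/12.64) = 0.698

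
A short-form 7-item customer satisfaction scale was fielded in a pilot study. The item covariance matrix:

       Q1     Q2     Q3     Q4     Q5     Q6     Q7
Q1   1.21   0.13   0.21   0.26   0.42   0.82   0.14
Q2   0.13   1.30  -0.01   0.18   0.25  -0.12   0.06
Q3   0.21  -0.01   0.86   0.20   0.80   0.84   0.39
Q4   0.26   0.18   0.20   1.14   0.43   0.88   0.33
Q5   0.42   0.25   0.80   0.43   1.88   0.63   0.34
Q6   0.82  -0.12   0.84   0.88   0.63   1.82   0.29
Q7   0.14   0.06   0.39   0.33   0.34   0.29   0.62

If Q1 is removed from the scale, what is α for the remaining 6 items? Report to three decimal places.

α = 0.708

Remaining items: Q2, Q3, Q4, Q5, Q6, Q7 (k = 6).
ΣVar(i) = 1.30 + 0.86 + 1.14 + 1.88 + 1.82 + 0.62 = 7.62
σ²_T = 7.62 + 2 × 5.49 = 18.60
α (item deleted) = (6/5)·(1 − 7.62/18.60) = 0.708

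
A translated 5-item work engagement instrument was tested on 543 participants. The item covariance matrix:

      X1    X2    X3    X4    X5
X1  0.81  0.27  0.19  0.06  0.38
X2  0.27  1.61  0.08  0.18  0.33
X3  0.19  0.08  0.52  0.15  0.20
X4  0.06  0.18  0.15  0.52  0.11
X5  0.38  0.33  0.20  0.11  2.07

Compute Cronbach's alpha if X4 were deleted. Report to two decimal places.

Cronbach's alpha = 0.49

Remaining items: X1, X2, X3, X5 (k = 4).
Σσ²ᵢ = 0.81 + 1.61 + 0.52 + 2.07 = 5.01
total variance = 5.01 + 2 × 1.45 = 7.91
α (item deleted) = (4/3)·(1 − 5.01/7.91) = 0.49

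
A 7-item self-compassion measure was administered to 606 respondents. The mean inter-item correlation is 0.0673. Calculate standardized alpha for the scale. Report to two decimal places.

α = 0.34

Standardized α = k·r̄ / (1 + (k−1)·r̄) = 7 × 0.0673 / (1 + 6 × 0.0673)
  = 0.4711 / 1.4038 = 0.34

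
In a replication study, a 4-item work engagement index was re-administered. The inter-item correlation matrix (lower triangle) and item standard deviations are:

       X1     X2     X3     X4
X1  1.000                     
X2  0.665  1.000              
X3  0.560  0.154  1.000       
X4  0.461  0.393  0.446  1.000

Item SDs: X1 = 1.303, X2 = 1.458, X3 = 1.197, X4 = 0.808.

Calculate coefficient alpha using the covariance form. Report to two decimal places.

Σσ²ᵢ = 1.303² + 1.458² + 1.197² + 0.808² = 5.9092
Covariances σ_ij = r_ij · s_i · s_j:
  σ(X1,X2) = 0.665 × 1.303 × 1.458 = 1.2633
  σ(X1,X3) = 0.560 × 1.303 × 1.197 = 0.8734
  σ(X1,X4) = 0.461 × 1.303 × 0.808 = 0.4854
  σ(X2,X3) = 0.154 × 1.458 × 1.197 = 0.2688
  σ(X2,X4) = 0.393 × 1.458 × 0.808 = 0.4630
  σ(X3,X4) = 0.446 × 1.197 × 0.808 = 0.4314
σ²_T = Σσ²ᵢ + 2·Σσ_ij = 5.9092 + 2 × 3.7853 = 13.4798
α = (4/3)·(1 − 5.9092/13.4798) = 0.75

α = 0.75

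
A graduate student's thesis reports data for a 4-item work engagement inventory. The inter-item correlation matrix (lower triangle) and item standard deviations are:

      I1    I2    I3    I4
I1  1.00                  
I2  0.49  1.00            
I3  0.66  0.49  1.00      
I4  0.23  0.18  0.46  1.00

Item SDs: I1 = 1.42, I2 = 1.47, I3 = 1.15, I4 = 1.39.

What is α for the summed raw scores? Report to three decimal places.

Σσ²ᵢ = 1.42² + 1.47² + 1.15² + 1.39² = 7.4319
Covariances σ_ij = r_ij · s_i · s_j:
  σ(I1,I2) = 0.49 × 1.42 × 1.47 = 1.0228
  σ(I1,I3) = 0.66 × 1.42 × 1.15 = 1.0778
  σ(I1,I4) = 0.23 × 1.42 × 1.39 = 0.4540
  σ(I2,I3) = 0.49 × 1.47 × 1.15 = 0.8283
  σ(I2,I4) = 0.18 × 1.47 × 1.39 = 0.3678
  σ(I3,I4) = 0.46 × 1.15 × 1.39 = 0.7353
σ²_T = Σσ²ᵢ + 2·Σσ_ij = 7.4319 + 2 × 4.4860 = 16.4039
α = (4/3)·(1 − 7.4319/16.4039) = 0.729

α = 0.729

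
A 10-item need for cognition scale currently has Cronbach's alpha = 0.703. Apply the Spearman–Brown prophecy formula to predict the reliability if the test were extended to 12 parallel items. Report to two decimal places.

Length factor m = 12/10 = 1.2000
α' = m·α / (1 + (m−1)·α)
   = 12/10 × 0.703 / (1 + (12/10 − 1) × 0.703)
   = 0.8436 / 1.1406 = 0.74

predicted reliability = 0.74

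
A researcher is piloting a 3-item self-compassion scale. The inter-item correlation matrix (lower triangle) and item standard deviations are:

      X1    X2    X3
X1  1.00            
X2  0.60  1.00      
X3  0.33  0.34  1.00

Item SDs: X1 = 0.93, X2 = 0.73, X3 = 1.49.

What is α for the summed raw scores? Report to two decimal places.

Σσ²ᵢ = 0.93² + 0.73² + 1.49² = 3.6179
Covariances σ_ij = r_ij · s_i · s_j:
  σ(X1,X2) = 0.60 × 0.93 × 0.73 = 0.4073
  σ(X1,X3) = 0.33 × 0.93 × 1.49 = 0.4573
  σ(X2,X3) = 0.34 × 0.73 × 1.49 = 0.3698
σ²_T = Σσ²ᵢ + 2·Σσ_ij = 3.6179 + 2 × 1.2344 = 6.0867
α = (3/2)·(1 − 3.6179/6.0867) = 0.61

α = 0.61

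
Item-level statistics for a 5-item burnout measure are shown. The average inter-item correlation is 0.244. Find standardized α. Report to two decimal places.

Standardized α = k·r̄ / (1 + (k−1)·r̄) = 5 × 0.244 / (1 + 4 × 0.244)
  = 1.2200 / 1.9760 = 0.62

α = 0.62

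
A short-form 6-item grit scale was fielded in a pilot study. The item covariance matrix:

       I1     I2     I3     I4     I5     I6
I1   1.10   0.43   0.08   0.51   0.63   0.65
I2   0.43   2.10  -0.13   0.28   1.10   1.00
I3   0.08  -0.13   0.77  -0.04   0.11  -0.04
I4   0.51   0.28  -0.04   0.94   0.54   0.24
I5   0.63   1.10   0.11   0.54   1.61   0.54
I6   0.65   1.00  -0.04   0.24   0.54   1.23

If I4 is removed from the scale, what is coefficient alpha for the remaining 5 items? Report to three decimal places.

Remaining items: I1, I2, I3, I5, I6 (k = 5).
ΣVar(i) = 1.10 + 2.10 + 0.77 + 1.61 + 1.23 = 6.81
σ²_total = 6.81 + 2 × 4.37 = 15.55
α (item deleted) = (5/4)·(1 − 6.81/15.55) = 0.703

α = 0.703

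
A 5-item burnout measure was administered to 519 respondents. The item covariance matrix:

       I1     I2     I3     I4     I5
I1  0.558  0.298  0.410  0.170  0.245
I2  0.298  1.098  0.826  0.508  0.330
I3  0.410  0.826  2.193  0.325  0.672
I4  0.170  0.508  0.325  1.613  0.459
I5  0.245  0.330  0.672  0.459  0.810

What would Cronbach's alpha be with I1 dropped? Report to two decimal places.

α = 0.70

Remaining items: I2, I3, I4, I5 (k = 4).
Σσᵢ² = 1.098 + 2.193 + 1.613 + 0.810 = 5.714
Var(T) = 5.714 + 2 × 3.120 = 11.954
α (item deleted) = (4/3)·(1 − 5.714/11.954) = 0.70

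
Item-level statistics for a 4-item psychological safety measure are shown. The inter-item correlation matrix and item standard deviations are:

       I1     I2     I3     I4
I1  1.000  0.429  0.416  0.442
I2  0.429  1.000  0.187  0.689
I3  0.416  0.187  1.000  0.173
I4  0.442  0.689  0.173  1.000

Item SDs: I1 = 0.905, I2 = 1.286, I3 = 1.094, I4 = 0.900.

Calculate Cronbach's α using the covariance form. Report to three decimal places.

Σσ²ᵢ = 0.905² + 1.286² + 1.094² + 0.900² = 4.4797
Covariances σ_ij = r_ij · s_i · s_j:
  σ(I1,I2) = 0.429 × 0.905 × 1.286 = 0.4993
  σ(I1,I3) = 0.416 × 0.905 × 1.094 = 0.4119
  σ(I1,I4) = 0.442 × 0.905 × 0.900 = 0.3600
  σ(I2,I3) = 0.187 × 1.286 × 1.094 = 0.2631
  σ(I2,I4) = 0.689 × 1.286 × 0.900 = 0.7974
  σ(I3,I4) = 0.173 × 1.094 × 0.900 = 0.1703
σ²_T = Σσ²ᵢ + 2·Σσ_ij = 4.4797 + 2 × 2.5020 = 9.4837
α = (4/3)·(1 − 4.4797/9.4837) = 0.704

Cronbach's α = 0.704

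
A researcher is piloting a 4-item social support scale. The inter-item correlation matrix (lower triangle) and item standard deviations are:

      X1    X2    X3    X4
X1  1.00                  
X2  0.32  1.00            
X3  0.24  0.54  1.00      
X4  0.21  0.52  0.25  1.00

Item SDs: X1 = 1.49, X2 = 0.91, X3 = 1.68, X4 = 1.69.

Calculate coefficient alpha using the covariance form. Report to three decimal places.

coefficient alpha = 0.629

Σσ²ᵢ = 1.49² + 0.91² + 1.68² + 1.69² = 8.7267
Covariances σ_ij = r_ij · s_i · s_j:
  σ(X1,X2) = 0.32 × 1.49 × 0.91 = 0.4339
  σ(X1,X3) = 0.24 × 1.49 × 1.68 = 0.6008
  σ(X1,X4) = 0.21 × 1.49 × 1.69 = 0.5288
  σ(X2,X3) = 0.54 × 0.91 × 1.68 = 0.8256
  σ(X2,X4) = 0.52 × 0.91 × 1.69 = 0.7997
  σ(X3,X4) = 0.25 × 1.68 × 1.69 = 0.7098
σ²_T = Σσ²ᵢ + 2·Σσ_ij = 8.7267 + 2 × 3.8986 = 16.5239
α = (4/3)·(1 − 8.7267/16.5239) = 0.629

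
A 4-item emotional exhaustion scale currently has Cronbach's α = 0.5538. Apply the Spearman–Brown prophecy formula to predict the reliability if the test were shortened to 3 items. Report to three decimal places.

predicted reliability = 0.482

Length factor m = 3/4 = 0.7500
α' = m·α / (1 − (1−m)·α)
   = 3/4 × 0.5538 / (1 − (1 − 3/4) × 0.5538)
   = 0.4153 / 0.8616 = 0.482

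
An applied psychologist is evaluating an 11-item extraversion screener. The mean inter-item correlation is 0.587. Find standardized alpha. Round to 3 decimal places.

Standardized α = k·r̄ / (1 + (k−1)·r̄) = 11 × 0.587 / (1 + 10 × 0.587)
  = 6.4570 / 6.8700 = 0.940

α = 0.940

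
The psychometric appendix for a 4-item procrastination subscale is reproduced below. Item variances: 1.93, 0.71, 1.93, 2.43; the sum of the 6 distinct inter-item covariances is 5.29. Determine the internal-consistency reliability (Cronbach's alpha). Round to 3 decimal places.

ΣVar(i) = 1.93 + 0.71 + 1.93 + 2.43 = 7.00
Sum of distinct covariances = 5.29
σ²_T = ΣVar(i) + 2·Σcov = 7.00 + 2 × 5.29 = 17.58
α = (4/3)·(1 − 7.00/17.58) = 0.802

α = 0.802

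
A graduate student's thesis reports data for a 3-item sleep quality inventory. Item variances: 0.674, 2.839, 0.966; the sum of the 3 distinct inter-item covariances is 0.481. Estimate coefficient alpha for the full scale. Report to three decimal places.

Σσᵢ² = 0.674 + 2.839 + 0.966 = 4.479
Sum of distinct covariances = 0.481
σ²_total = Σσᵢ² + 2·Σcov = 4.479 + 2 × 0.481 = 5.441
α = (3/2)·(1 − 4.479/5.441) = 0.265

coefficient alpha = 0.265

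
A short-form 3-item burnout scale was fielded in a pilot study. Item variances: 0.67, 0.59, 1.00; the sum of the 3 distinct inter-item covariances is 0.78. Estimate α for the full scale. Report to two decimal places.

α = 0.61

sum of item variances = 0.67 + 0.59 + 1.00 = 2.26
Sum of distinct covariances = 0.78
σ²_total = sum of item variances + 2·Σcov = 2.26 + 2 × 0.78 = 3.82
α = (3/2)·(1 − 2.26/3.82) = 0.61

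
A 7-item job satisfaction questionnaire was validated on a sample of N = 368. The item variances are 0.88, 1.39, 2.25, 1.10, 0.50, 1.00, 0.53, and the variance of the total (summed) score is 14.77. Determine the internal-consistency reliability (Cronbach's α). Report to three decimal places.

α = 0.562

ΣVar(i) = 0.88 + 1.39 + 2.25 + 1.10 + 0.50 + 1.00 + 0.53 = 7.65
α = (k/(k−1))·(1 − ΣVar(i)/σ²_total) = (7/6)·(1 − 7.65/14.77) = 0.562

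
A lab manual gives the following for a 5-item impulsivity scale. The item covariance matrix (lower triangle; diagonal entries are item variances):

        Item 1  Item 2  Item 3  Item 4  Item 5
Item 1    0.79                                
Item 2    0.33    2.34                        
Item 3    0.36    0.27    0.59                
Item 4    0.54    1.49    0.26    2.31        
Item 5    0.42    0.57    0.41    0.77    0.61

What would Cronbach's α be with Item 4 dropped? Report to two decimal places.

α = 0.70

Remaining items: Item 1, Item 2, Item 3, Item 5 (k = 4).
Σσ²ᵢ = 0.79 + 2.34 + 0.59 + 0.61 = 4.33
σ²_total = 4.33 + 2 × 2.36 = 9.05
α (item deleted) = (4/3)·(1 − 4.33/9.05) = 0.70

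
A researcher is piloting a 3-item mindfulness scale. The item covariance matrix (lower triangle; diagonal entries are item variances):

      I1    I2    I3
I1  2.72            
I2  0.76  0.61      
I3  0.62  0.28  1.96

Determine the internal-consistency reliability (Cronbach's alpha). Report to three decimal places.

Cronbach's alpha = 0.578

sum of item variances = 2.72 + 0.61 + 1.96 = 5.29
Sum of off-diagonal covariances = 1.66
σ²_total = 5.29 + 2 × 1.66 = 8.61
α = (k/(k−1))·(1 − sum of item variances/σ²_total) = (3/2)·(1 − 5.29/8.61) = 0.578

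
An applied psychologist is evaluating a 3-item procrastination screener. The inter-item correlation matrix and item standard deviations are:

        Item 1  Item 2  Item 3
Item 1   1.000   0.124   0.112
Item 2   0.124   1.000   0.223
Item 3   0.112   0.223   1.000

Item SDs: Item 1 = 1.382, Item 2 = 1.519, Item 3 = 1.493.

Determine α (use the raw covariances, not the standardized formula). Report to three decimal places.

Σσ²ᵢ = 1.382² + 1.519² + 1.493² = 6.4463
Covariances σ_ij = r_ij · s_i · s_j:
  σ(Item 1,Item 2) = 0.124 × 1.382 × 1.519 = 0.2603
  σ(Item 1,Item 3) = 0.112 × 1.382 × 1.493 = 0.2311
  σ(Item 2,Item 3) = 0.223 × 1.519 × 1.493 = 0.5057
σ²_T = Σσ²ᵢ + 2·Σσ_ij = 6.4463 + 2 × 0.9971 = 8.4405
α = (3/2)·(1 − 6.4463/8.4405) = 0.354

α = 0.354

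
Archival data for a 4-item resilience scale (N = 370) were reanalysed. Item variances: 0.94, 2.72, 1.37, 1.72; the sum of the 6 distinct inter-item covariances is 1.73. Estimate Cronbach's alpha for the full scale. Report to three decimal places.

Σσ²ᵢ = 0.94 + 2.72 + 1.37 + 1.72 = 6.75
Sum of distinct covariances = 1.73
total variance = Σσ²ᵢ + 2·Σcov = 6.75 + 2 × 1.73 = 10.21
α = (4/3)·(1 − 6.75/10.21) = 0.452

α = 0.452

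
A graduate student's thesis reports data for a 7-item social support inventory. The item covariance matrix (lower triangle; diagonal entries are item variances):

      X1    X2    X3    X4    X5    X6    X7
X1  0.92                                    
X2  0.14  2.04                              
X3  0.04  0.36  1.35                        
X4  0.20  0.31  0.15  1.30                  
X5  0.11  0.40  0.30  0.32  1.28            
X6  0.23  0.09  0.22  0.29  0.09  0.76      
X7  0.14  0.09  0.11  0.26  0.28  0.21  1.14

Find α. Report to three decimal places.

α = 0.580

Σσᵢ² = 0.92 + 2.04 + 1.35 + 1.30 + 1.28 + 0.76 + 1.14 = 8.79
Σ_{i<j} σ_ij = 4.34
total variance = 8.79 + 2 × 4.34 = 17.47
α = (k/(k−1))·(1 − Σσᵢ²/total variance) = (7/6)·(1 − 8.79/17.47) = 0.580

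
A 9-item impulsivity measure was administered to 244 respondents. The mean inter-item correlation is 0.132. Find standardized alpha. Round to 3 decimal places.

Standardized α = k·r̄ / (1 + (k−1)·r̄) = 9 × 0.132 / (1 + 8 × 0.132)
  = 1.1880 / 2.0560 = 0.578

α = 0.578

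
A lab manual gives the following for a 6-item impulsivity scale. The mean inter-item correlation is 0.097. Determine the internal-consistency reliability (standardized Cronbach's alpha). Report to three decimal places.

Standardized α = k·r̄ / (1 + (k−1)·r̄) = 6 × 0.097 / (1 + 5 × 0.097)
  = 0.5820 / 1.4850 = 0.392

standardized Cronbach's alpha = 0.392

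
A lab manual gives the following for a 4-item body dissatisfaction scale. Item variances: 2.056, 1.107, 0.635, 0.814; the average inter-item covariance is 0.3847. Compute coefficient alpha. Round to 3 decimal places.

α = 0.667

Σσᵢ² = 2.056 + 1.107 + 0.635 + 0.814 = 4.612
Sum of the 6 distinct covariances = 6 × 0.3847 = 2.3082
Var(T) = Σσᵢ² + 2·Σcov = 4.612 + 2 × 2.3082 = 9.2284
α = (4/3)·(1 − 4.612/9.2284) = 0.667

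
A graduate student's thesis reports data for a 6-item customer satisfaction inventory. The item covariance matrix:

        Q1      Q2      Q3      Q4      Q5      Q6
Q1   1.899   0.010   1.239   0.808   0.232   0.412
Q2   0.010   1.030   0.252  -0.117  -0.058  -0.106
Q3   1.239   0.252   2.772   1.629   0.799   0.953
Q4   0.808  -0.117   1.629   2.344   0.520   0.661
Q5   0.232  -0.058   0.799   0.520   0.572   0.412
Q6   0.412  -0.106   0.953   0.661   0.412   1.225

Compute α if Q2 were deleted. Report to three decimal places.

α = 0.794

Remaining items: Q1, Q3, Q4, Q5, Q6 (k = 5).
Σσ²ᵢ = 1.899 + 2.772 + 2.344 + 0.572 + 1.225 = 8.812
σ²_T = 8.812 + 2 × 7.665 = 24.142
α (item deleted) = (5/4)·(1 − 8.812/24.142) = 0.794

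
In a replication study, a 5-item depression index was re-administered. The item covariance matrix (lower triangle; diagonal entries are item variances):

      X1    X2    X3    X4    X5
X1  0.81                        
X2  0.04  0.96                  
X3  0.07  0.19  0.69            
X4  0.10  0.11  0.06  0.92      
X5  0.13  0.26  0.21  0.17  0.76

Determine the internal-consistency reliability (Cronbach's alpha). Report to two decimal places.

α = 0.49

sum of item variances = 0.81 + 0.96 + 0.69 + 0.92 + 0.76 = 4.14
Sum of the distinct covariances = 1.34
Var(T) = 4.14 + 2 × 1.34 = 6.82
α = (k/(k−1))·(1 − sum of item variances/Var(T)) = (5/4)·(1 − 4.14/6.82) = 0.49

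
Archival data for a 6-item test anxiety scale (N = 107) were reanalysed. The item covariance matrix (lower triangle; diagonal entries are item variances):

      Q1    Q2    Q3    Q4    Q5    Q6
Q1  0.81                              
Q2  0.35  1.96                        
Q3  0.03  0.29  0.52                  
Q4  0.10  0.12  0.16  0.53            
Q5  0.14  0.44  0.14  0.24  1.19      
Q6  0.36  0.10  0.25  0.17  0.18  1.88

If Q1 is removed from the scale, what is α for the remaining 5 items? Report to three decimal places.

α = 0.509

Remaining items: Q2, Q3, Q4, Q5, Q6 (k = 5).
ΣVar(i) = 1.96 + 0.52 + 0.53 + 1.19 + 1.88 = 6.08
σ²_total = 6.08 + 2 × 2.09 = 10.26
α (item deleted) = (5/4)·(1 − 6.08/10.26) = 0.509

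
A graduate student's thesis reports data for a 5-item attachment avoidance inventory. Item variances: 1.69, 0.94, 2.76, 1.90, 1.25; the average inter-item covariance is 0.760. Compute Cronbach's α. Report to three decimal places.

Cronbach's α = 0.800

ΣVar(i) = 1.69 + 0.94 + 2.76 + 1.90 + 1.25 = 8.54
Sum of the 10 distinct covariances = 10 × 0.760 = 7.600
total variance = ΣVar(i) + 2·Σcov = 8.54 + 2 × 7.600 = 23.740
α = (5/4)·(1 − 8.54/23.740) = 0.800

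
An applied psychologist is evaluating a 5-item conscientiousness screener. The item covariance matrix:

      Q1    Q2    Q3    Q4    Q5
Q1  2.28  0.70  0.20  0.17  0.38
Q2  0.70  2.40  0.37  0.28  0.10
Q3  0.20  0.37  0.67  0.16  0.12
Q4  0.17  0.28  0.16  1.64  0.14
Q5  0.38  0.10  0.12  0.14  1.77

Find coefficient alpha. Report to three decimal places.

α = 0.468

Σσᵢ² = 2.28 + 2.40 + 0.67 + 1.64 + 1.77 = 8.76
Sum of off-diagonal covariances = 2.62
total variance = 8.76 + 2 × 2.62 = 14.00
α = (k/(k−1))·(1 − Σσᵢ²/total variance) = (5/4)·(1 − 8.76/14.00) = 0.468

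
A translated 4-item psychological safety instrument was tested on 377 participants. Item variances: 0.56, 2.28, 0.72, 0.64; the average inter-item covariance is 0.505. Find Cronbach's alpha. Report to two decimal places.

Σσᵢ² = 0.56 + 2.28 + 0.72 + 0.64 = 4.20
Sum of the 6 distinct covariances = 6 × 0.505 = 3.030
σ²_total = Σσᵢ² + 2·Σcov = 4.20 + 2 × 3.030 = 10.260
α = (4/3)·(1 − 4.20/10.260) = 0.79

α = 0.79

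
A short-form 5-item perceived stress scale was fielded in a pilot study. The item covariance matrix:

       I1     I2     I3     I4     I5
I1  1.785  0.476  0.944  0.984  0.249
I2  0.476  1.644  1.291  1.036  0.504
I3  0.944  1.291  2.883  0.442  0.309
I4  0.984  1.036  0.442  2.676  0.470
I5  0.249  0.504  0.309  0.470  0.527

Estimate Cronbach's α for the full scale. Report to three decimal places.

Cronbach's α = 0.731

Σσᵢ² = 1.785 + 1.644 + 2.883 + 2.676 + 0.527 = 9.515
Sum of off-diagonal covariances = 6.705
total variance = 9.515 + 2 × 6.705 = 22.925
α = (k/(k−1))·(1 − Σσᵢ²/total variance) = (5/4)·(1 − 9.515/22.925) = 0.731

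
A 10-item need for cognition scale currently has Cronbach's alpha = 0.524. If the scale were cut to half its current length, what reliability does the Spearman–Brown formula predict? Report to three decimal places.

predicted reliability = 0.355

Length factor m = 1/2
α' = m·α / (1 − (1−m)·α)
   = 1/2 × 0.524 / (1 − (1 − 1/2) × 0.524)
   = 0.2620 / 0.7380 = 0.355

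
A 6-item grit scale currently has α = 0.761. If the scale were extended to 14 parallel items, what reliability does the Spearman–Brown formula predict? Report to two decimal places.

predicted reliability = 0.88

Length factor m = 14/6 = 2.3333
α' = m·α / (1 + (m−1)·α)
   = 14/6 × 0.761 / (1 + (14/6 − 1) × 0.761)
   = 1.7757 / 2.0147 = 0.88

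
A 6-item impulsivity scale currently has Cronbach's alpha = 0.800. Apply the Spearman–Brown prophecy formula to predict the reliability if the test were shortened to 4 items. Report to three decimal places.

Length factor m = 4/6 = 0.6667
α' = m·α / (1 − (1−m)·α)
   = 4/6 × 0.800 / (1 − (1 − 4/6) × 0.800)
   = 0.5333 / 0.7333 = 0.727

predicted reliability = 0.727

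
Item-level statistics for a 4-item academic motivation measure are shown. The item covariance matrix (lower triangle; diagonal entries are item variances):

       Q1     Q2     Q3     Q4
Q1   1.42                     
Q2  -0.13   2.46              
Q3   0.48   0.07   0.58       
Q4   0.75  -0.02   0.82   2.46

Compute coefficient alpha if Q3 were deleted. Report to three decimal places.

coefficient alpha = 0.239

Remaining items: Q1, Q2, Q4 (k = 3).
Σσᵢ² = 1.42 + 2.46 + 2.46 = 6.34
total variance = 6.34 + 2 × 0.60 = 7.54
α (item deleted) = (3/2)·(1 − 6.34/7.54) = 0.239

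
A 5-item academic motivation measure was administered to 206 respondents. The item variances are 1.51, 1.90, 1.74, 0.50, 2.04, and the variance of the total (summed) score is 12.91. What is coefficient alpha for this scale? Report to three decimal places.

α = 0.505

Σσᵢ² = 1.51 + 1.90 + 1.74 + 0.50 + 2.04 = 7.69
α = (k/(k−1))·(1 − Σσᵢ²/σ²_T) = (5/4)·(1 − 7.69/12.91) = 0.505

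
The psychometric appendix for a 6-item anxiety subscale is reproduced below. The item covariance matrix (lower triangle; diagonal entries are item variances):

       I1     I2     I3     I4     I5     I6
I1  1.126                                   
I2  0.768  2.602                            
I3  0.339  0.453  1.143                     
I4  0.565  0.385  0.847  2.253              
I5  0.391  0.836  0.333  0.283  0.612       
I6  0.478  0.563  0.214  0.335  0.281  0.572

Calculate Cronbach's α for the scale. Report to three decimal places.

Cronbach's α = 0.756

ΣVar(i) = 1.126 + 2.602 + 1.143 + 2.253 + 0.612 + 0.572 = 8.308
Σ_{i<j} σ_ij = 7.071
Var(T) = 8.308 + 2 × 7.071 = 22.450
α = (k/(k−1))·(1 − ΣVar(i)/Var(T)) = (6/5)·(1 − 8.308/22.450) = 0.756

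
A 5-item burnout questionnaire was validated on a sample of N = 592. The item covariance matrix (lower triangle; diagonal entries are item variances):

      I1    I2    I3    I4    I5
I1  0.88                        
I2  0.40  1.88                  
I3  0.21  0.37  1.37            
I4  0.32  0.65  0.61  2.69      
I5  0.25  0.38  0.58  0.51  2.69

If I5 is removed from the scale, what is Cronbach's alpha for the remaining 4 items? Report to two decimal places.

Cronbach's alpha = 0.57

Remaining items: I1, I2, I3, I4 (k = 4).
sum of item variances = 0.88 + 1.88 + 1.37 + 2.69 = 6.82
σ²_T = 6.82 + 2 × 2.56 = 11.94
α (item deleted) = (4/3)·(1 − 6.82/11.94) = 0.57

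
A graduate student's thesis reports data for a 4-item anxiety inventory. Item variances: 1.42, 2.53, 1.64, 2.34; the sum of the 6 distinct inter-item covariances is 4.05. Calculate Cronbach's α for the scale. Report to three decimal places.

ΣVar(i) = 1.42 + 2.53 + 1.64 + 2.34 = 7.93
Sum of distinct covariances = 4.05
total variance = ΣVar(i) + 2·Σcov = 7.93 + 2 × 4.05 = 16.03
α = (4/3)·(1 − 7.93/16.03) = 0.674

α = 0.674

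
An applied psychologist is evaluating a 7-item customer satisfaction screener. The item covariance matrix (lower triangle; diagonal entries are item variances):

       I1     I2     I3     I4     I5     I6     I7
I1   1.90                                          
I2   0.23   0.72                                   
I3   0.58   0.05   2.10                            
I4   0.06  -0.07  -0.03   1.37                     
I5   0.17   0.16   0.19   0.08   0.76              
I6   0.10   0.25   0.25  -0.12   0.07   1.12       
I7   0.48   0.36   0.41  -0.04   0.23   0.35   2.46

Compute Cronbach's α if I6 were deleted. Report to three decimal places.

Remaining items: I1, I2, I3, I4, I5, I7 (k = 6).
sum of item variances = 1.90 + 0.72 + 2.10 + 1.37 + 0.76 + 2.46 = 9.31
σ²_T = 9.31 + 2 × 2.86 = 15.03
α (item deleted) = (6/5)·(1 − 9.31/15.03) = 0.457

α = 0.457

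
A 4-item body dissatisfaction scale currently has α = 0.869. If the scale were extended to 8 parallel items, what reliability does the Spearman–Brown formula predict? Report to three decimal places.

Length factor m = 8/4 = 2.0000
α' = m·α / (1 + (m−1)·α)
   = 8/4 × 0.869 / (1 + (8/4 − 1) × 0.869)
   = 1.7380 / 1.8690 = 0.930

predicted reliability = 0.930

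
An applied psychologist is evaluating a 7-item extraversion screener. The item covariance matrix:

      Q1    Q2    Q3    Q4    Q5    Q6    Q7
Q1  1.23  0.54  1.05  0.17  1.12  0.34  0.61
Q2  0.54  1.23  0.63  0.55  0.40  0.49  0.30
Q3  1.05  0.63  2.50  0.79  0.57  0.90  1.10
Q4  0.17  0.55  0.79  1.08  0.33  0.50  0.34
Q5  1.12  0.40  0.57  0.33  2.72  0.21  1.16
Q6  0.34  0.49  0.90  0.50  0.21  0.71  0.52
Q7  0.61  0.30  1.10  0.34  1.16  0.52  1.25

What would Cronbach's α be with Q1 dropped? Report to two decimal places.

Remaining items: Q2, Q3, Q4, Q5, Q6, Q7 (k = 6).
Σσᵢ² = 1.23 + 2.50 + 1.08 + 2.72 + 0.71 + 1.25 = 9.49
total variance = 9.49 + 2 × 8.79 = 27.07
α (item deleted) = (6/5)·(1 − 9.49/27.07) = 0.78

α = 0.78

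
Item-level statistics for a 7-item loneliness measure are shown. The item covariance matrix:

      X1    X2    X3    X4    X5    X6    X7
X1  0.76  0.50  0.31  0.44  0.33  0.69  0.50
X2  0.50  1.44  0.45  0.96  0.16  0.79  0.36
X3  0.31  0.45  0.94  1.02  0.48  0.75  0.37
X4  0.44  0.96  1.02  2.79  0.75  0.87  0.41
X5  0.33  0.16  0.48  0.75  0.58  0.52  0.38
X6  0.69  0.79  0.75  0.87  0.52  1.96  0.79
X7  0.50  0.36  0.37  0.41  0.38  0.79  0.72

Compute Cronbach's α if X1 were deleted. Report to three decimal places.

α = 0.819

Remaining items: X2, X3, X4, X5, X6, X7 (k = 6).
ΣVar(i) = 1.44 + 0.94 + 2.79 + 0.58 + 1.96 + 0.72 = 8.43
σ²_T = 8.43 + 2 × 9.06 = 26.55
α (item deleted) = (6/5)·(1 − 8.43/26.55) = 0.819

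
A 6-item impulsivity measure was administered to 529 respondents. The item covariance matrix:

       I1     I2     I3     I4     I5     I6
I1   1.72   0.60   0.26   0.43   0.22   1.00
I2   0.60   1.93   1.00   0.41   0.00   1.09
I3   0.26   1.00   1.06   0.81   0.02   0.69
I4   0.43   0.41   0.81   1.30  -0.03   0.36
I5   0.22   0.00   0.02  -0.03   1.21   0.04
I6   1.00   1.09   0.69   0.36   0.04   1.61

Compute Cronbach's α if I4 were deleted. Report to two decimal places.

Remaining items: I1, I2, I3, I5, I6 (k = 5).
Σσᵢ² = 1.72 + 1.93 + 1.06 + 1.21 + 1.61 = 7.53
σ²_T = 7.53 + 2 × 4.92 = 17.37
α (item deleted) = (5/4)·(1 − 7.53/17.37) = 0.71

Cronbach's α = 0.71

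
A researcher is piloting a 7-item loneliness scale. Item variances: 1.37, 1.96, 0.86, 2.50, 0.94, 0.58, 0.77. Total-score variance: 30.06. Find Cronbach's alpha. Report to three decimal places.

Σσ²ᵢ = 1.37 + 1.96 + 0.86 + 2.50 + 0.94 + 0.58 + 0.77 = 8.98
α = (k/(k−1))·(1 − Σσ²ᵢ/σ²_T) = (7/6)·(1 − 8.98/30.06) = 0.818

α = 0.818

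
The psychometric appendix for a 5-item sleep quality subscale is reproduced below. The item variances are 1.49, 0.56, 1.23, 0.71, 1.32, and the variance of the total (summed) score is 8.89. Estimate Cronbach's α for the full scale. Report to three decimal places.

α = 0.503

sum of item variances = 1.49 + 0.56 + 1.23 + 0.71 + 1.32 = 5.31
α = (k/(k−1))·(1 − sum of item variances/total variance) = (5/4)·(1 − 5.31/8.89) = 0.503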